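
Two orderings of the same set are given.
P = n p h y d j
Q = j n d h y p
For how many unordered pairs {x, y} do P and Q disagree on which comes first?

There are 10 disagreeing pairs.

Assign each item its position (1..6) in the first ordering, then rewrite the second ordering as that position sequence:
positions: n→1, p→2, h→3, y→4, d→5, j→6
second ordering as positions: [6, 1, 5, 3, 4, 2]
Discordant pairs = inversions in this position sequence.
6: 1, 5, 3, 4, 2 → 5
1: 0
5: 3, 4, 2 → 3
3: 2 → 1
4: 2 → 1
2: 0
Total: 5 + 0 + 3 + 1 + 1 + 0 = 10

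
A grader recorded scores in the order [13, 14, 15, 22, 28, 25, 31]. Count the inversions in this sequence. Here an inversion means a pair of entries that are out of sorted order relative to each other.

1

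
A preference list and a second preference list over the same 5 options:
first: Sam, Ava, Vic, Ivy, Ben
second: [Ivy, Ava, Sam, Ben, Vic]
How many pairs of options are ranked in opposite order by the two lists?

Assign each item its position (1..5) in the first ordering, then rewrite the second ordering as that position sequence:
positions: Sam→1, Ava→2, Vic→3, Ivy→4, Ben→5
second ordering as positions: [4, 2, 1, 5, 3]
Discordant pairs = inversions in this position sequence.
4: 2, 1, 3 → 3
2: 1 → 1
1: 0
5: 3 → 1
3: 0
Total: 3 + 1 + 0 + 1 + 0 = 5

There are 5 pairs.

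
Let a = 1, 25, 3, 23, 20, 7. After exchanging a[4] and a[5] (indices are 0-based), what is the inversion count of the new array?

6

Positions 4 and 5 hold 20 and 7; after swapping, the array is [1, 25, 3, 23, 7, 20].
Sweep left to right; for each value list the smaller values that follow it:
1: 0
25: 4
3: 0
23: 2
7: 0
20: 0
Sum: 0 + 4 + 0 + 2 + 0 + 0 = 6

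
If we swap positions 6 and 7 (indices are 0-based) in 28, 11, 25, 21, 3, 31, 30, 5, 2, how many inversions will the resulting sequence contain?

Positions 6 and 7 hold 30 and 5; after swapping, the array is [28, 11, 25, 21, 3, 31, 5, 30, 2].
Element-by-element contributions:
28 → 11, 25, 21, 3, 5, 2 → 6
11 → 3, 5, 2 → 3
25 → 21, 3, 5, 2 → 4
21 → 3, 5, 2 → 3
3 → 2 → 1
31 → 5, 30, 2 → 3
5 → 2 → 1
30 → 2 → 1
2 → none → 0
Sum: 6 + 3 + 4 + 3 + 1 + 3 + 1 + 1 + 0 = 22

22 inversions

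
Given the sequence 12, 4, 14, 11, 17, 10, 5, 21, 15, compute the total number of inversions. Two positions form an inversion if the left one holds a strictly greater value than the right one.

For each element, count later entries that are smaller:
12: 4
4: 0
14: 3
11: 2
17: 3
10: 1
5: 0
21: 1
15: 0
Sum: 4 + 0 + 3 + 2 + 3 + 1 + 0 + 1 + 0 = 14

14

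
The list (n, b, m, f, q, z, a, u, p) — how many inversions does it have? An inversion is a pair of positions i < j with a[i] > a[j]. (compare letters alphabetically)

14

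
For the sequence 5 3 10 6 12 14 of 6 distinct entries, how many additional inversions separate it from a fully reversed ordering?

Maximum inversions for 6 distinct elements is C(6, 2) = 6·5/2 = 15.
Current inversions — for each element, count later smaller elements:
5: 1
3: 0
10: 1
6: 0
12: 0
14: 0
Current total: 1 + 0 + 1 + 0 + 0 + 0 = 2
Shortfall: 15 − 2 = 13

13 inversions short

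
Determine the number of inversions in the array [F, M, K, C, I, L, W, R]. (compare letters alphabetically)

8

Sweep left to right; for each value list the smaller values that follow it:
F → C → 1
M → K, C, I, L → 4
K → C, I → 2
C → none → 0
I → none → 0
L → none → 0
W → R → 1
R → none → 0
Sum: 1 + 4 + 2 + 0 + 0 + 0 + 1 + 0 = 8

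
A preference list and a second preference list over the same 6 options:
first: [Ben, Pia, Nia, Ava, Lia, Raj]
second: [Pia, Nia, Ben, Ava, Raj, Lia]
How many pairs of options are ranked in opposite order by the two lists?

There are 3 pairs.

Assign each item its position (1..6) in the first ordering, then rewrite the second ordering as that position sequence:
positions: Ben→1, Pia→2, Nia→3, Ava→4, Lia→5, Raj→6
second ordering as positions: [2, 3, 1, 4, 6, 5]
Discordant pairs = inversions in this position sequence.
2: 1 → 1
3: 1 → 1
1: 0
4: 0
6: 5 → 1
5: 0
Total: 1 + 1 + 0 + 0 + 1 + 0 = 3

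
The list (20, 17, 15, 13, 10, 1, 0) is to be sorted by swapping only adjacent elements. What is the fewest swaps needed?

21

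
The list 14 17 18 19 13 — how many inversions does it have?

There are 4 inversions.

Out-of-order index pairs (0-indexed):
(0,4): 14 > 13
(1,4): 17 > 13
(2,4): 18 > 13
(3,4): 19 > 13
That's 4 pairs.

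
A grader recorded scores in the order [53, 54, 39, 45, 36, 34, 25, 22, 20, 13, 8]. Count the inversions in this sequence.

53

Element-by-element contributions:
53 → 39, 45, 36, 34, 25, 22, 20, 13, 8 → 9
54 → 39, 45, 36, 34, 25, 22, 20, 13, 8 → 9
39 → 36, 34, 25, 22, 20, 13, 8 → 7
45 → 36, 34, 25, 22, 20, 13, 8 → 7
36 → 34, 25, 22, 20, 13, 8 → 6
34 → 25, 22, 20, 13, 8 → 5
25 → 22, 20, 13, 8 → 4
22 → 20, 13, 8 → 3
20 → 13, 8 → 2
13 → 8 → 1
8 → none → 0
Sum: 9 + 9 + 7 + 7 + 6 + 5 + 4 + 3 + 2 + 1 + 0 = 53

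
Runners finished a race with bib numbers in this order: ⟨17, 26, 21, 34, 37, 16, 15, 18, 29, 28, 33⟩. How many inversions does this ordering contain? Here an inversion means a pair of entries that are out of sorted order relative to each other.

23

Sweep left to right; for each value list the smaller values that follow it:
17 → 16, 15 → 2
26 → 21, 16, 15, 18 → 4
21 → 16, 15, 18 → 3
34 → 16, 15, 18, 29, 28, 33 → 6
37 → 16, 15, 18, 29, 28, 33 → 6
16 → 15 → 1
15 → none → 0
18 → none → 0
29 → 28 → 1
28 → none → 0
33 → none → 0
Sum: 2 + 4 + 3 + 6 + 6 + 1 + 0 + 0 + 1 + 0 + 0 = 23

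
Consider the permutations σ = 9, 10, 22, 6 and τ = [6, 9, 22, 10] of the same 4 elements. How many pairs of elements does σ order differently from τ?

Assign each item its position (1..4) in the first ordering, then rewrite the second ordering as that position sequence:
positions: 9→1, 10→2, 22→3, 6→4
second ordering as positions: [4, 1, 3, 2]
Discordant pairs = inversions in this position sequence.
4: 1, 3, 2 → 3
1: 0
3: 2 → 1
2: 0
Total: 3 + 0 + 1 + 0 = 4

4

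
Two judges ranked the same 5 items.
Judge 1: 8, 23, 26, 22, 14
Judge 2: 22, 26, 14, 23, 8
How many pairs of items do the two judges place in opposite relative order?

8 discordant pairs

Assign each item its position (1..5) in the first ordering, then rewrite the second ordering as that position sequence:
positions: 8→1, 23→2, 26→3, 22→4, 14→5
second ordering as positions: [4, 3, 5, 2, 1]
Discordant pairs = inversions in this position sequence.
4: 3, 2, 1 → 3
3: 2, 1 → 2
5: 2, 1 → 2
2: 1 → 1
1: 0
Total: 3 + 2 + 2 + 1 + 0 = 8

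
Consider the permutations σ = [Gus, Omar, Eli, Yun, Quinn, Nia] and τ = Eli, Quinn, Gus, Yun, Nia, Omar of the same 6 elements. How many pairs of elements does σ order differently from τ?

There are 7 discordant pairs.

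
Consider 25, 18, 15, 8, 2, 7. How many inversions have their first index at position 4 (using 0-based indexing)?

0

The element at index 4 is 2.
Elements after it: 7
None of them are smaller than 2.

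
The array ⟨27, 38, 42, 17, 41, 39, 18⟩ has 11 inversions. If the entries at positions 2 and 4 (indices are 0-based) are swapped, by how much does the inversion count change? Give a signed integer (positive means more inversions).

-1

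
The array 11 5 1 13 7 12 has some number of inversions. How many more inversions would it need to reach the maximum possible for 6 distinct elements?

Maximum inversions for 6 distinct elements is C(6, 2) = 6·5/2 = 15.
Current inversions — for each element, count later smaller elements:
11: 3
5: 1
1: 0
13: 2
7: 0
12: 0
Current total: 3 + 1 + 0 + 2 + 0 + 0 = 6
Shortfall: 15 − 6 = 9

9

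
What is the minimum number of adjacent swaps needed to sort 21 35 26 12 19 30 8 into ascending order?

Minimum adjacent swaps = number of inversions (each swap of adjacent out-of-order elements removes one inversion and no swap can remove more).
Count inversions — for each element, later elements that are smaller:
21: 12, 19, 8 → 3
35: 26, 12, 19, 30, 8 → 5
26: 12, 19, 8 → 3
12: 8 → 1
19: 8 → 1
30: 8 → 1
8: none → 0
Total inversions: 3 + 5 + 3 + 1 + 1 + 1 + 0 = 14

14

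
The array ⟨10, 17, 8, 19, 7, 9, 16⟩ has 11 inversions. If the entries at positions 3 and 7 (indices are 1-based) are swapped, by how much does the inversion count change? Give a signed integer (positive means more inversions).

+3

Positions 3 and 7 hold 8 and 16; after swapping, the array is [10, 17, 16, 19, 7, 9, 8].
Sweep left to right; for each value list the smaller values that follow it:
10: 3
17: 4
16: 3
19: 3
7: 0
9: 1
8: 0
Sum: 3 + 4 + 3 + 3 + 0 + 1 + 0 = 14
Change: 14 − 11 = +3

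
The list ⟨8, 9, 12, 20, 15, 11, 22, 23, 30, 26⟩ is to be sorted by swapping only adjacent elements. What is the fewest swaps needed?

5

Minimum adjacent swaps = number of inversions (each swap of adjacent out-of-order elements removes one inversion and no swap can remove more).
Count inversions — for each element, later elements that are smaller:
8: none → 0
9: none → 0
12: 11 → 1
20: 15, 11 → 2
15: 11 → 1
11: none → 0
22: none → 0
23: none → 0
30: 26 → 1
26: none → 0
Total inversions: 0 + 0 + 1 + 2 + 1 + 0 + 0 + 0 + 1 + 0 = 5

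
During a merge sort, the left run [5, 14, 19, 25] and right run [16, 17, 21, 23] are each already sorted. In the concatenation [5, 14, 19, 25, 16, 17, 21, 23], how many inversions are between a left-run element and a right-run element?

For each element r of the right run, count left-run elements greater than r:
r = 16: 19, 25 → 2
r = 17: 19, 25 → 2
r = 21: 25 → 1
r = 23: 25 → 1
Cross-inversions: 2 + 2 + 1 + 1 = 6

There are 6 split inversions.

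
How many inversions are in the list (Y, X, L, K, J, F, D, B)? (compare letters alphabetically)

Element-by-element contributions:
Y → X, L, K, J, F, D, B → 7
X → L, K, J, F, D, B → 6
L → K, J, F, D, B → 5
K → J, F, D, B → 4
J → F, D, B → 3
F → D, B → 2
D → B → 1
B → none → 0
Sum: 7 + 6 + 5 + 4 + 3 + 2 + 1 + 0 = 28

There are 28 inversions.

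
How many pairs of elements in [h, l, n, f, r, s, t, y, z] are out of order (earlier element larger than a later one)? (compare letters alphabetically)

Sweep left to right; for each value list the smaller values that follow it:
h → f → 1
l → f → 1
n → f → 1
f → none → 0
r → none → 0
s → none → 0
t → none → 0
y → none → 0
z → none → 0
Sum: 1 + 1 + 1 + 0 + 0 + 0 + 0 + 0 + 0 = 3

3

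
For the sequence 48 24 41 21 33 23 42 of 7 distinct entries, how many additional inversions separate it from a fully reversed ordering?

9 inversions short

Maximum inversions for 7 distinct elements is C(7, 2) = 7·6/2 = 21.
Current inversions — for each element, count later smaller elements:
48: 6
24: 2
41: 3
21: 0
33: 1
23: 0
42: 0
Current total: 6 + 2 + 3 + 0 + 1 + 0 + 0 = 12
Shortfall: 21 − 12 = 9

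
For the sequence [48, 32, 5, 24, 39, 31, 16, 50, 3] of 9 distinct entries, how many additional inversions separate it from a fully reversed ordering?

Maximum inversions for 9 distinct elements is C(9, 2) = 9·8/2 = 36.
Current inversions — for each element, count later smaller elements:
48: 7
32: 5
5: 1
24: 2
39: 3
31: 2
16: 1
50: 1
3: 0
Current total: 7 + 5 + 1 + 2 + 3 + 2 + 1 + 1 + 0 = 22
Shortfall: 36 − 22 = 14

14 inversions short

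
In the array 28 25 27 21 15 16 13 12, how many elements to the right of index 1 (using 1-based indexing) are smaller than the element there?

The element at index 1 is 28.
Elements after it: 25, 27, 21, 15, 16, 13, 12
Those smaller than 28: 25, 27, 21, 15, 16, 13, 12

7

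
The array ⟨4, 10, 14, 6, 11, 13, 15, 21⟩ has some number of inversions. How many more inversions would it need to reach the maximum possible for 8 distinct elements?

24

Maximum inversions for 8 distinct elements is C(8, 2) = 8·7/2 = 28.
Current inversions — for each element, count later smaller elements:
4: 0
10: 1
14: 3
6: 0
11: 0
13: 0
15: 0
21: 0
Current total: 0 + 1 + 3 + 0 + 0 + 0 + 0 + 0 = 4
Shortfall: 28 − 4 = 24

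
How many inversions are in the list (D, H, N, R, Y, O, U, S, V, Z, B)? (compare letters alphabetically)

There are 16 inversions.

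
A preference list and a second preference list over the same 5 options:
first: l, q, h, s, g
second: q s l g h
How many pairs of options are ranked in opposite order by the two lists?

Pairs: 4

Assign each item its position (1..5) in the first ordering, then rewrite the second ordering as that position sequence:
positions: l→1, q→2, h→3, s→4, g→5
second ordering as positions: [2, 4, 1, 5, 3]
Discordant pairs = inversions in this position sequence.
2: 1 → 1
4: 1, 3 → 2
1: 0
5: 3 → 1
3: 0
Total: 1 + 2 + 0 + 1 + 0 = 4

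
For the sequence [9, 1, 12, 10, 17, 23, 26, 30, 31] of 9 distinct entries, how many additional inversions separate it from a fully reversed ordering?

34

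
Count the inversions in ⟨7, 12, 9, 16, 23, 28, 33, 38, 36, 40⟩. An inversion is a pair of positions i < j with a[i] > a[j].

Sweep left to right; for each value list the smaller values that follow it:
7 → none → 0
12 → 9 → 1
9 → none → 0
16 → none → 0
23 → none → 0
28 → none → 0
33 → none → 0
38 → 36 → 1
36 → none → 0
40 → none → 0
Sum: 0 + 1 + 0 + 0 + 0 + 0 + 0 + 1 + 0 + 0 = 2

2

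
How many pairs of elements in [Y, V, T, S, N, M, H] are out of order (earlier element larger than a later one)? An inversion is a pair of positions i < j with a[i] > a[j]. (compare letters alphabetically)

21

Count, for each position, how many later elements it exceeds:
Y: 6
V: 5
T: 4
S: 3
N: 2
M: 1
H: 0
Sum: 6 + 5 + 4 + 3 + 2 + 1 + 0 = 21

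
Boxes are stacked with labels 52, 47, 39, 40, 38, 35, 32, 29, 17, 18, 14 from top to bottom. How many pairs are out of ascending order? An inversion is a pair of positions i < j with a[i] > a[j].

53 out-of-order pairs

Element-by-element contributions:
52: 10
47: 9
39: 7
40: 7
38: 6
35: 5
32: 4
29: 3
17: 1
18: 1
14: 0
Sum: 10 + 9 + 7 + 7 + 6 + 5 + 4 + 3 + 1 + 1 + 0 = 53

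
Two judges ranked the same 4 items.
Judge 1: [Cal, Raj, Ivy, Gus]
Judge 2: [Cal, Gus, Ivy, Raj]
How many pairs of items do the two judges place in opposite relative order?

3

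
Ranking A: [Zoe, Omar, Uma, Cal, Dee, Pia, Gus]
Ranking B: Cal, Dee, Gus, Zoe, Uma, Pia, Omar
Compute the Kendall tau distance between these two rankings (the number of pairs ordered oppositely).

12 discordant pairs

Assign each item its position (1..7) in the first ordering, then rewrite the second ordering as that position sequence:
positions: Zoe→1, Omar→2, Uma→3, Cal→4, Dee→5, Pia→6, Gus→7
second ordering as positions: [4, 5, 7, 1, 3, 6, 2]
Discordant pairs = inversions in this position sequence.
4: 1, 3, 2 → 3
5: 1, 3, 2 → 3
7: 1, 3, 6, 2 → 4
1: 0
3: 2 → 1
6: 2 → 1
2: 0
Total: 3 + 3 + 4 + 0 + 1 + 1 + 0 = 12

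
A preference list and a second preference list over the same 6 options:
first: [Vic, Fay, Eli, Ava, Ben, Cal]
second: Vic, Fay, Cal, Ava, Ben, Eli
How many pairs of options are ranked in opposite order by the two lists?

Assign each item its position (1..6) in the first ordering, then rewrite the second ordering as that position sequence:
positions: Vic→1, Fay→2, Eli→3, Ava→4, Ben→5, Cal→6
second ordering as positions: [1, 2, 6, 4, 5, 3]
Discordant pairs = inversions in this position sequence.
1: 0
2: 0
6: 4, 5, 3 → 3
4: 3 → 1
5: 3 → 1
3: 0
Total: 0 + 0 + 3 + 1 + 1 + 0 = 5

5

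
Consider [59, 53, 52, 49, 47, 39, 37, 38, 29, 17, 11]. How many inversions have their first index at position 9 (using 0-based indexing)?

The element at index 9 is 17.
Elements after it: 11
Those smaller than 17: 11

1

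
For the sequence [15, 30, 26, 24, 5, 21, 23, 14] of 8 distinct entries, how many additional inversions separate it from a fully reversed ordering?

9

Maximum inversions for 8 distinct elements is C(8, 2) = 8·7/2 = 28.
Current inversions — for each element, count later smaller elements:
15: 2
30: 6
26: 5
24: 4
5: 0
21: 1
23: 1
14: 0
Current total: 2 + 6 + 5 + 4 + 0 + 1 + 1 + 0 = 19
Shortfall: 28 − 19 = 9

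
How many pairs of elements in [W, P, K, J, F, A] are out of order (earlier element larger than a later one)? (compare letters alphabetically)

For each element, count later entries that are smaller:
W: 5
P: 4
K: 3
J: 2
F: 1
A: 0
Sum: 5 + 4 + 3 + 2 + 1 + 0 = 15

15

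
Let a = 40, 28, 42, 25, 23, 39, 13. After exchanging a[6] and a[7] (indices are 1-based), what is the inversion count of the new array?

There are 15 inversions.

Positions 6 and 7 hold 39 and 13; after swapping, the array is [40, 28, 42, 25, 23, 13, 39].
Count, for each position, how many later elements it exceeds:
40: 5
28: 3
42: 4
25: 2
23: 1
13: 0
39: 0
Sum: 5 + 3 + 4 + 2 + 1 + 0 + 0 = 15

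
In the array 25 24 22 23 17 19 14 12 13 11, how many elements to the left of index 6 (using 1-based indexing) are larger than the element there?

4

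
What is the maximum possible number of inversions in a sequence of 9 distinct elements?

A reversed (strictly descending) arrangement makes every pair an inversion, giving C(9, 2) inversions.
C(9, 2) = 9·8/2 = 36

36 inversions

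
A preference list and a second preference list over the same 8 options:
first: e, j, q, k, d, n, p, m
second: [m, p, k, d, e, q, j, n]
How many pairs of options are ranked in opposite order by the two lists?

20 pairs

Assign each item its position (1..8) in the first ordering, then rewrite the second ordering as that position sequence:
positions: e→1, j→2, q→3, k→4, d→5, n→6, p→7, m→8
second ordering as positions: [8, 7, 4, 5, 1, 3, 2, 6]
Discordant pairs = inversions in this position sequence.
8: 7, 4, 5, 1, 3, 2, 6 → 7
7: 4, 5, 1, 3, 2, 6 → 6
4: 1, 3, 2 → 3
5: 1, 3, 2 → 3
1: 0
3: 2 → 1
2: 0
6: 0
Total: 7 + 6 + 3 + 3 + 0 + 1 + 0 + 0 = 20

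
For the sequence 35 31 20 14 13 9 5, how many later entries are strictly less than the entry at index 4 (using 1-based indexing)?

The element at index 4 is 14.
Elements after it: 13, 9, 5
Those smaller than 14: 13, 9, 5

3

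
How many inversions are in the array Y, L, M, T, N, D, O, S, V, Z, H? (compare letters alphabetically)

Element-by-element contributions:
Y: 9
L: 2
M: 2
T: 5
N: 2
D: 0
O: 1
S: 1
V: 1
Z: 1
H: 0
Sum: 9 + 2 + 2 + 5 + 2 + 0 + 1 + 1 + 1 + 1 + 0 = 24

24 out-of-order pairs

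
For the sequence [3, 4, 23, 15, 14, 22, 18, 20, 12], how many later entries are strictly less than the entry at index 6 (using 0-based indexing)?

The element at index 6 is 18.
Elements after it: 20, 12
Those smaller than 18: 12

1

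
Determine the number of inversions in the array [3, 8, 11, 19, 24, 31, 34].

Inversion pairs (indices are 0-based):
(none)
That's 0 pairs.

0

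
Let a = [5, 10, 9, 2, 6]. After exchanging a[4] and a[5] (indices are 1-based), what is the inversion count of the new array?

Positions 4 and 5 hold 2 and 6; after swapping, the array is [5, 10, 9, 6, 2].
Element-by-element contributions:
5: 1
10: 3
9: 2
6: 1
2: 0
Sum: 1 + 3 + 2 + 1 + 0 = 7

7 inversions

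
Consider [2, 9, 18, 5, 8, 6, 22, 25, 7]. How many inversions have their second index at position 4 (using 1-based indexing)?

The element at index 4 is 5.
Elements before it: 2, 9, 18
Those larger than 5: 9, 18

2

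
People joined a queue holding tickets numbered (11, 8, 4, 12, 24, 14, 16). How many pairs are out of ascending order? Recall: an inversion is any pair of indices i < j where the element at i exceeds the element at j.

Listing every pair i<j with a[i]>a[j] (using 1-based positions):
(1,2): 11 > 8
(1,3): 11 > 4
(2,3): 8 > 4
(5,6): 24 > 14
(5,7): 24 > 16
That's 5 pairs.

5 out-of-order pairs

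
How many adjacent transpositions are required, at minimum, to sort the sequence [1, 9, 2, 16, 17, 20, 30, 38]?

1 swap

The minimum number of adjacent swaps to sort an array equals its inversion count, since every such swap removes exactly one inversion.
Count inversions — for each element, later elements that are smaller:
1: none → 0
9: 2 → 1
2: none → 0
16: none → 0
17: none → 0
20: none → 0
30: none → 0
38: none → 0
Total inversions: 0 + 1 + 0 + 0 + 0 + 0 + 0 + 0 = 1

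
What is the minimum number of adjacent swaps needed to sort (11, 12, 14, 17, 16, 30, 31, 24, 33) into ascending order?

3 swaps

Minimum adjacent swaps = number of inversions (each swap of adjacent out-of-order elements removes one inversion and no swap can remove more).
Count inversions — for each element, later elements that are smaller:
11: none → 0
12: none → 0
14: none → 0
17: 16 → 1
16: none → 0
30: 24 → 1
31: 24 → 1
24: none → 0
33: none → 0
Total inversions: 0 + 0 + 0 + 1 + 0 + 1 + 1 + 0 + 0 = 3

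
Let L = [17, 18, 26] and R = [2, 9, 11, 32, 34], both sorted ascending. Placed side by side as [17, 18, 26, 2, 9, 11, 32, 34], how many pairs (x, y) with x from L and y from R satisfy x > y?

9

Take each right-half value and tally the left-half values above it:
r = 2: 17, 18, 26 → 3
r = 9: 17, 18, 26 → 3
r = 11: 17, 18, 26 → 3
r = 32: none → 0
r = 34: none → 0
Cross-inversions: 3 + 3 + 3 + 0 + 0 = 9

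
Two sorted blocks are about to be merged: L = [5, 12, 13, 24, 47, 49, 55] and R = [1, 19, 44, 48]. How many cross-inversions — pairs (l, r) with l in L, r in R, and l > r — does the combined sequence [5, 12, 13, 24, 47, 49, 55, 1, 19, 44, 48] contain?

16

For each element r of the right run, count left-run elements greater than r:
r = 1: 5, 12, 13, 24, 47, 49, 55 → 7
r = 19: 24, 47, 49, 55 → 4
r = 44: 47, 49, 55 → 3
r = 48: 49, 55 → 2
Cross-inversions: 7 + 4 + 3 + 2 = 16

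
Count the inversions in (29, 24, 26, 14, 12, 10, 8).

20 inversions

Sweep left to right; for each value list the smaller values that follow it:
29 → 24, 26, 14, 12, 10, 8 → 6
24 → 14, 12, 10, 8 → 4
26 → 14, 12, 10, 8 → 4
14 → 12, 10, 8 → 3
12 → 10, 8 → 2
10 → 8 → 1
8 → none → 0
Sum: 6 + 4 + 4 + 3 + 2 + 1 + 0 = 20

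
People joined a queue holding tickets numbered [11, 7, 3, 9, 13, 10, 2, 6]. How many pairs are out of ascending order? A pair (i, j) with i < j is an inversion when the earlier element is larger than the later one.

17 out-of-order pairs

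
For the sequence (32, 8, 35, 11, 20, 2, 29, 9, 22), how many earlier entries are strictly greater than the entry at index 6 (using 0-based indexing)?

The element at index 6 is 29.
Elements before it: 32, 8, 35, 11, 20, 2
Those larger than 29: 32, 35

2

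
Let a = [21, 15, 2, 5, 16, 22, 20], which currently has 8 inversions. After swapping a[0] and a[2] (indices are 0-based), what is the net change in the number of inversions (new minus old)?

-3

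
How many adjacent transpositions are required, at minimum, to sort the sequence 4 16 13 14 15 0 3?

13

Each adjacent swap fixes exactly one inversion, so the minimum swap count equals the number of inversions.
Count inversions — for each element, later elements that are smaller:
4: 0, 3 → 2
16: 13, 14, 15, 0, 3 → 5
13: 0, 3 → 2
14: 0, 3 → 2
15: 0, 3 → 2
0: none → 0
3: none → 0
Total inversions: 2 + 5 + 2 + 2 + 2 + 0 + 0 = 13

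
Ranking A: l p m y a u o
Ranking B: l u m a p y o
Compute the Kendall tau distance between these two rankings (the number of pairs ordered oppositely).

Assign each item its position (1..7) in the first ordering, then rewrite the second ordering as that position sequence:
positions: l→1, p→2, m→3, y→4, a→5, u→6, o→7
second ordering as positions: [1, 6, 3, 5, 2, 4, 7]
Discordant pairs = inversions in this position sequence.
1: 0
6: 3, 5, 2, 4 → 4
3: 2 → 1
5: 2, 4 → 2
2: 0
4: 0
7: 0
Total: 0 + 4 + 1 + 2 + 0 + 0 + 0 = 7

7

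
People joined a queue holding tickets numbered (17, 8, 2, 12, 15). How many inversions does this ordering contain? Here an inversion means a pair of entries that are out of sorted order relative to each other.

5

Count, for each position, how many later elements it exceeds:
17: 4
8: 1
2: 0
12: 0
15: 0
Sum: 4 + 1 + 0 + 0 + 0 = 5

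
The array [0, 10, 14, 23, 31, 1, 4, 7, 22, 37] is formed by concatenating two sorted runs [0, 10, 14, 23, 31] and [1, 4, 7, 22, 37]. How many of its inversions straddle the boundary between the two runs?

For each element r of the right run, count left-run elements greater than r:
r = 1: 10, 14, 23, 31 → 4
r = 4: 10, 14, 23, 31 → 4
r = 7: 10, 14, 23, 31 → 4
r = 22: 23, 31 → 2
r = 37: none → 0
Cross-inversions: 4 + 4 + 4 + 2 + 0 = 14

14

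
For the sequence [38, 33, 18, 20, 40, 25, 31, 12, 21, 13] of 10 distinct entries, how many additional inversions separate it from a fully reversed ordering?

14

Maximum inversions for 10 distinct elements is C(10, 2) = 10·9/2 = 45.
Current inversions — for each element, count later smaller elements:
38: 8
33: 7
18: 2
20: 2
40: 5
25: 3
31: 3
12: 0
21: 1
13: 0
Current total: 8 + 7 + 2 + 2 + 5 + 3 + 3 + 0 + 1 + 0 = 31
Shortfall: 45 − 31 = 14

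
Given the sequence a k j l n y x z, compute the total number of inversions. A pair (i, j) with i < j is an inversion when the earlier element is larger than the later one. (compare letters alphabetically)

Sweep left to right; for each value list the smaller values that follow it:
a: 0
k: 1
j: 0
l: 0
n: 0
y: 1
x: 0
z: 0
Sum: 0 + 1 + 0 + 0 + 0 + 1 + 0 + 0 = 2

Out-of-order pairs: 2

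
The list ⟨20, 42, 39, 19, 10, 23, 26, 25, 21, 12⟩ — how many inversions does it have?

28

For each element, count later entries that are smaller:
20 → 19, 10, 12 → 3
42 → 39, 19, 10, 23, 26, 25, 21, 12 → 8
39 → 19, 10, 23, 26, 25, 21, 12 → 7
19 → 10, 12 → 2
10 → none → 0
23 → 21, 12 → 2
26 → 25, 21, 12 → 3
25 → 21, 12 → 2
21 → 12 → 1
12 → none → 0
Sum: 3 + 8 + 7 + 2 + 0 + 2 + 3 + 2 + 1 + 0 = 28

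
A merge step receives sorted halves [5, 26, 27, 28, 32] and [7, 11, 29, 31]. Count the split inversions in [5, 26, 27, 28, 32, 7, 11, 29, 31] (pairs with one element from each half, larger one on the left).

10

Count, for every r in R, how many entries of L exceed r:
r = 7: 26, 27, 28, 32 → 4
r = 11: 26, 27, 28, 32 → 4
r = 29: 32 → 1
r = 31: 32 → 1
Cross-inversions: 4 + 4 + 1 + 1 = 10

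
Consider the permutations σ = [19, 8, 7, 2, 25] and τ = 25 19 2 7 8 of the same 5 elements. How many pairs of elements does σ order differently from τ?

7 discordant pairs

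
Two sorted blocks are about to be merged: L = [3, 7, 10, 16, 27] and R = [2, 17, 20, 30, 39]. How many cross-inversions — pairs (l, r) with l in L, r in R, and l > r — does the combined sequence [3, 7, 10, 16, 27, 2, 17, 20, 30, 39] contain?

7 cross-inversions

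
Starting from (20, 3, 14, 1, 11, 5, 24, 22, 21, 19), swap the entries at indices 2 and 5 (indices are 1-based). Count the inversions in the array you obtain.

18

Positions 2 and 5 hold 3 and 11; after swapping, the array is [20, 11, 14, 1, 3, 5, 24, 22, 21, 19].
Element-by-element contributions:
20: 6
11: 3
14: 3
1: 0
3: 0
5: 0
24: 3
22: 2
21: 1
19: 0
Sum: 6 + 3 + 3 + 0 + 0 + 0 + 3 + 2 + 1 + 0 = 18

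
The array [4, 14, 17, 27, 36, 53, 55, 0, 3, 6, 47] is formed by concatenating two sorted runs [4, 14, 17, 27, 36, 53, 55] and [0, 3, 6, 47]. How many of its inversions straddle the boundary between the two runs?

Take each right-half value and tally the left-half values above it:
r = 0: 4, 14, 17, 27, 36, 53, 55 → 7
r = 3: 4, 14, 17, 27, 36, 53, 55 → 7
r = 6: 14, 17, 27, 36, 53, 55 → 6
r = 47: 53, 55 → 2
Cross-inversions: 7 + 7 + 6 + 2 = 22

22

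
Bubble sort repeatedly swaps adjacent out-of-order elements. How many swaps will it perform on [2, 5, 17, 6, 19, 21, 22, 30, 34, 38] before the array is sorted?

Each adjacent swap fixes exactly one inversion, so the minimum swap count equals the number of inversions.
Count inversions — for each element, later elements that are smaller:
2: none → 0
5: none → 0
17: 6 → 1
6: none → 0
19: none → 0
21: none → 0
22: none → 0
30: none → 0
34: none → 0
38: none → 0
Total inversions: 0 + 0 + 1 + 0 + 0 + 0 + 0 + 0 + 0 + 0 = 1

1 swap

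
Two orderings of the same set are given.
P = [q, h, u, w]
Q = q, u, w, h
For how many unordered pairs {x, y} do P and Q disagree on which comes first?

Disagreeing pairs: 2

Assign each item its position (1..4) in the first ordering, then rewrite the second ordering as that position sequence:
positions: q→1, h→2, u→3, w→4
second ordering as positions: [1, 3, 4, 2]
Discordant pairs = inversions in this position sequence.
1: 0
3: 2 → 1
4: 2 → 1
2: 0
Total: 0 + 1 + 1 + 0 = 2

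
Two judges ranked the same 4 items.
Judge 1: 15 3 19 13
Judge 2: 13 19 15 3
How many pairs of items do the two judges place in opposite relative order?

5 discordant pairs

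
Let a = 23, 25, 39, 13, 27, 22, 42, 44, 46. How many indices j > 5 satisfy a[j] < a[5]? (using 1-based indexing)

1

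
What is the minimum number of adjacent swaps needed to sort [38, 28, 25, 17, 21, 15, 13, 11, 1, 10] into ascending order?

Each adjacent swap fixes exactly one inversion, so the minimum swap count equals the number of inversions.
Count inversions — for each element, later elements that are smaller:
38: 28, 25, 17, 21, 15, 13, 11, 1, 10 → 9
28: 25, 17, 21, 15, 13, 11, 1, 10 → 8
25: 17, 21, 15, 13, 11, 1, 10 → 7
17: 15, 13, 11, 1, 10 → 5
21: 15, 13, 11, 1, 10 → 5
15: 13, 11, 1, 10 → 4
13: 11, 1, 10 → 3
11: 1, 10 → 2
1: none → 0
10: none → 0
Total inversions: 9 + 8 + 7 + 5 + 5 + 4 + 3 + 2 + 0 + 0 = 43

43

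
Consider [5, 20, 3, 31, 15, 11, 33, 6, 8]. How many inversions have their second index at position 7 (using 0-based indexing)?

5 such elements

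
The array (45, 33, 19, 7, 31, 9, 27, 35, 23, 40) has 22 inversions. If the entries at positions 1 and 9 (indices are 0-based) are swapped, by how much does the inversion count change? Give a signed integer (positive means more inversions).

+3

Positions 1 and 9 hold 33 and 40; after swapping, the array is [45, 40, 19, 7, 31, 9, 27, 35, 23, 33].
Count, for each position, how many later elements it exceeds:
45 → 40, 19, 7, 31, 9, 27, 35, 23, 33 → 9
40 → 19, 7, 31, 9, 27, 35, 23, 33 → 8
19 → 7, 9 → 2
7 → none → 0
31 → 9, 27, 23 → 3
9 → none → 0
27 → 23 → 1
35 → 23, 33 → 2
23 → none → 0
33 → none → 0
Sum: 9 + 8 + 2 + 0 + 3 + 0 + 1 + 2 + 0 + 0 = 25
Change: 25 − 22 = +3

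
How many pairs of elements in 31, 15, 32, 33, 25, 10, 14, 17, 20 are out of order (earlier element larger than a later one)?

22

Count, for each position, how many later elements it exceeds:
31 → 15, 25, 10, 14, 17, 20 → 6
15 → 10, 14 → 2
32 → 25, 10, 14, 17, 20 → 5
33 → 25, 10, 14, 17, 20 → 5
25 → 10, 14, 17, 20 → 4
10 → none → 0
14 → none → 0
17 → none → 0
20 → none → 0
Sum: 6 + 2 + 5 + 5 + 4 + 0 + 0 + 0 + 0 = 22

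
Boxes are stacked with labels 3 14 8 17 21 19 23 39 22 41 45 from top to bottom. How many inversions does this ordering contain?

There are 4 out-of-order pairs.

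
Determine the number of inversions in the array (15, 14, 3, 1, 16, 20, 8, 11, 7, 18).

21

Element-by-element contributions:
15 → 14, 3, 1, 8, 11, 7 → 6
14 → 3, 1, 8, 11, 7 → 5
3 → 1 → 1
1 → none → 0
16 → 8, 11, 7 → 3
20 → 8, 11, 7, 18 → 4
8 → 7 → 1
11 → 7 → 1
7 → none → 0
18 → none → 0
Sum: 6 + 5 + 1 + 0 + 3 + 4 + 1 + 1 + 0 + 0 = 21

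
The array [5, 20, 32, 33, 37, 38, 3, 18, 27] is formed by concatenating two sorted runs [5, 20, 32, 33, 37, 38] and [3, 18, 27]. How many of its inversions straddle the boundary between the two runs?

Take each right-half value and tally the left-half values above it:
r = 3: 5, 20, 32, 33, 37, 38 → 6
r = 18: 20, 32, 33, 37, 38 → 5
r = 27: 32, 33, 37, 38 → 4
Cross-inversions: 6 + 5 + 4 = 15

15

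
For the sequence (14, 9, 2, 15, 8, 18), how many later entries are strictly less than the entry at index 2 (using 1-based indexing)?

2

The element at index 2 is 9.
Elements after it: 2, 15, 8, 18
Those smaller than 9: 2, 8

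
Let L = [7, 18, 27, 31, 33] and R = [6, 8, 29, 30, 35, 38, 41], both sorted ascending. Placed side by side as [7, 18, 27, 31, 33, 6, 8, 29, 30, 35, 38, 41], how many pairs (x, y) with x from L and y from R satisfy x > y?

13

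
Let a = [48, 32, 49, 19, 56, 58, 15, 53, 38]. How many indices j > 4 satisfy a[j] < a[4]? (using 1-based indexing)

1 such element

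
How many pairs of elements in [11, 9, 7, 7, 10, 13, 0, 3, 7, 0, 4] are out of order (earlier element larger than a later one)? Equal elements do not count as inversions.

Element-by-element contributions:
11 → 9, 7, 7, 10, 0, 3, 7, 0, 4 → 9
9 → 7, 7, 0, 3, 7, 0, 4 → 7
7 → 0, 3, 0, 4 → 4
7 → 0, 3, 0, 4 → 4
10 → 0, 3, 7, 0, 4 → 5
13 → 0, 3, 7, 0, 4 → 5
0 → none → 0
3 → 0 → 1
7 → 0, 4 → 2
0 → none → 0
4 → none → 0
Sum: 9 + 7 + 4 + 4 + 5 + 5 + 0 + 1 + 2 + 0 + 0 = 37

37 inversions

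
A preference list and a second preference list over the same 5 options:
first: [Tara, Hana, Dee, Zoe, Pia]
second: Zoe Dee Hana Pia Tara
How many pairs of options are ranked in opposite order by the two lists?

7

Assign each item its position (1..5) in the first ordering, then rewrite the second ordering as that position sequence:
positions: Tara→1, Hana→2, Dee→3, Zoe→4, Pia→5
second ordering as positions: [4, 3, 2, 5, 1]
Discordant pairs = inversions in this position sequence.
4: 3, 2, 1 → 3
3: 2, 1 → 2
2: 1 → 1
5: 1 → 1
1: 0
Total: 3 + 2 + 1 + 1 + 0 = 7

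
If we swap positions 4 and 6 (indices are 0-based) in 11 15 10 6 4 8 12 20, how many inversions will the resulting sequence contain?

There are 16 inversions.

Positions 4 and 6 hold 4 and 12; after swapping, the array is [11, 15, 10, 6, 12, 8, 4, 20].
Element-by-element contributions:
11: 4
15: 5
10: 3
6: 1
12: 2
8: 1
4: 0
20: 0
Sum: 4 + 5 + 3 + 1 + 2 + 1 + 0 + 0 = 16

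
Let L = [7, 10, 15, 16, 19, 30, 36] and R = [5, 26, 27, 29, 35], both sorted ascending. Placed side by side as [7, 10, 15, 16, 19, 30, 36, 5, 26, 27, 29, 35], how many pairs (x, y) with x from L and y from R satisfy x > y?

14 cross-inversions

Count, for every r in R, how many entries of L exceed r:
r = 5: 7, 10, 15, 16, 19, 30, 36 → 7
r = 26: 30, 36 → 2
r = 27: 30, 36 → 2
r = 29: 30, 36 → 2
r = 35: 36 → 1
Cross-inversions: 7 + 2 + 2 + 2 + 1 = 14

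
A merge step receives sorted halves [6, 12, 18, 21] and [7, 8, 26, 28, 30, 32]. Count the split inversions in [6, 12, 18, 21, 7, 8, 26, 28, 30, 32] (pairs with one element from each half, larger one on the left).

Take each right-half value and tally the left-half values above it:
r = 7: 12, 18, 21 → 3
r = 8: 12, 18, 21 → 3
r = 26: none → 0
r = 28: none → 0
r = 30: none → 0
r = 32: none → 0
Cross-inversions: 3 + 3 + 0 + 0 + 0 + 0 = 6

6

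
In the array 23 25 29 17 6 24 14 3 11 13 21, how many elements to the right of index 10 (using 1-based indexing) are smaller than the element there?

The element at index 10 is 13.
Elements after it: 21
None of them are smaller than 13.

0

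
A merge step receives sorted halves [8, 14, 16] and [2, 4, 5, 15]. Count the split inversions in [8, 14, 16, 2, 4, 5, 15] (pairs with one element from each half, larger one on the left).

Cross-inversions: 10

Take each right-half value and tally the left-half values above it:
r = 2: 8, 14, 16 → 3
r = 4: 8, 14, 16 → 3
r = 5: 8, 14, 16 → 3
r = 15: 16 → 1
Cross-inversions: 3 + 3 + 3 + 1 = 10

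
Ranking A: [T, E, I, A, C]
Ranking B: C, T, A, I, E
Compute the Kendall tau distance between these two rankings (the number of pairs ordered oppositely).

Assign each item its position (1..5) in the first ordering, then rewrite the second ordering as that position sequence:
positions: T→1, E→2, I→3, A→4, C→5
second ordering as positions: [5, 1, 4, 3, 2]
Discordant pairs = inversions in this position sequence.
5: 1, 4, 3, 2 → 4
1: 0
4: 3, 2 → 2
3: 2 → 1
2: 0
Total: 4 + 0 + 2 + 1 + 0 = 7

7 discordant pairs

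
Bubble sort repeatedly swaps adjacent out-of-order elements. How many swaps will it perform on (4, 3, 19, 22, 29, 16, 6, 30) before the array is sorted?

8

The minimum number of adjacent swaps to sort an array equals its inversion count, since every such swap removes exactly one inversion.
Count inversions — for each element, later elements that are smaller:
4: 3 → 1
3: none → 0
19: 16, 6 → 2
22: 16, 6 → 2
29: 16, 6 → 2
16: 6 → 1
6: none → 0
30: none → 0
Total inversions: 1 + 0 + 2 + 2 + 2 + 1 + 0 + 0 = 8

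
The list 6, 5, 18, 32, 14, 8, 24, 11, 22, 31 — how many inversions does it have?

Sweep left to right; for each value list the smaller values that follow it:
6 → 5 → 1
5 → none → 0
18 → 14, 8, 11 → 3
32 → 14, 8, 24, 11, 22, 31 → 6
14 → 8, 11 → 2
8 → none → 0
24 → 11, 22 → 2
11 → none → 0
22 → none → 0
31 → none → 0
Sum: 1 + 0 + 3 + 6 + 2 + 0 + 2 + 0 + 0 + 0 = 14

Inversions: 14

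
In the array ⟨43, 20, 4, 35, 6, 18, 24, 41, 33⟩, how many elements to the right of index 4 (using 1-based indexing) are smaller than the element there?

4

The element at index 4 is 35.
Elements after it: 6, 18, 24, 41, 33
Those smaller than 35: 6, 18, 24, 33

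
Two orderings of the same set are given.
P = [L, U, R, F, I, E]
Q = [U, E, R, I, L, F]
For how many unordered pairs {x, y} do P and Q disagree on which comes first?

Assign each item its position (1..6) in the first ordering, then rewrite the second ordering as that position sequence:
positions: L→1, U→2, R→3, F→4, I→5, E→6
second ordering as positions: [2, 6, 3, 5, 1, 4]
Discordant pairs = inversions in this position sequence.
2: 1 → 1
6: 3, 5, 1, 4 → 4
3: 1 → 1
5: 1, 4 → 2
1: 0
4: 0
Total: 1 + 4 + 1 + 2 + 0 + 0 = 8

Disagreeing pairs: 8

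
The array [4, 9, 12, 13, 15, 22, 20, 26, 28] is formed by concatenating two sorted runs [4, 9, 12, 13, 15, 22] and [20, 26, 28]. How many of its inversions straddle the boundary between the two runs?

Count, for every r in R, how many entries of L exceed r:
r = 20: 22 → 1
r = 26: none → 0
r = 28: none → 0
Cross-inversions: 1 + 0 + 0 = 1

There is 1 split inversion.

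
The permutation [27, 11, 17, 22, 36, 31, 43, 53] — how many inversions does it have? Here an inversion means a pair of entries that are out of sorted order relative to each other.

For each element, count later entries that are smaller:
27: 3
11: 0
17: 0
22: 0
36: 1
31: 0
43: 0
53: 0
Sum: 3 + 0 + 0 + 0 + 1 + 0 + 0 + 0 = 4

4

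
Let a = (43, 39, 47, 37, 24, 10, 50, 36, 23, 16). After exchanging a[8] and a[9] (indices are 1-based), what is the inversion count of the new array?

Positions 8 and 9 hold 36 and 23; after swapping, the array is [43, 39, 47, 37, 24, 10, 50, 23, 36, 16].
For each element, count later entries that are smaller:
43: 7
39: 6
47: 6
37: 5
24: 3
10: 0
50: 3
23: 1
36: 1
16: 0
Sum: 7 + 6 + 6 + 5 + 3 + 0 + 3 + 1 + 1 + 0 = 32

32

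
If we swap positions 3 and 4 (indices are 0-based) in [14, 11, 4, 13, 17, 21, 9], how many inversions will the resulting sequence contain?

10

Positions 3 and 4 hold 13 and 17; after swapping, the array is [14, 11, 4, 17, 13, 21, 9].
Count, for each position, how many later elements it exceeds:
14 → 11, 4, 13, 9 → 4
11 → 4, 9 → 2
4 → none → 0
17 → 13, 9 → 2
13 → 9 → 1
21 → 9 → 1
9 → none → 0
Sum: 4 + 2 + 0 + 2 + 1 + 1 + 0 = 10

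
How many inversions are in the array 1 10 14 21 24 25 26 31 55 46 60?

For each element, count later entries that are smaller:
1: 0
10: 0
14: 0
21: 0
24: 0
25: 0
26: 0
31: 0
55: 1
46: 0
60: 0
Sum: 0 + 0 + 0 + 0 + 0 + 0 + 0 + 0 + 1 + 0 + 0 = 1

1 out-of-order pair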